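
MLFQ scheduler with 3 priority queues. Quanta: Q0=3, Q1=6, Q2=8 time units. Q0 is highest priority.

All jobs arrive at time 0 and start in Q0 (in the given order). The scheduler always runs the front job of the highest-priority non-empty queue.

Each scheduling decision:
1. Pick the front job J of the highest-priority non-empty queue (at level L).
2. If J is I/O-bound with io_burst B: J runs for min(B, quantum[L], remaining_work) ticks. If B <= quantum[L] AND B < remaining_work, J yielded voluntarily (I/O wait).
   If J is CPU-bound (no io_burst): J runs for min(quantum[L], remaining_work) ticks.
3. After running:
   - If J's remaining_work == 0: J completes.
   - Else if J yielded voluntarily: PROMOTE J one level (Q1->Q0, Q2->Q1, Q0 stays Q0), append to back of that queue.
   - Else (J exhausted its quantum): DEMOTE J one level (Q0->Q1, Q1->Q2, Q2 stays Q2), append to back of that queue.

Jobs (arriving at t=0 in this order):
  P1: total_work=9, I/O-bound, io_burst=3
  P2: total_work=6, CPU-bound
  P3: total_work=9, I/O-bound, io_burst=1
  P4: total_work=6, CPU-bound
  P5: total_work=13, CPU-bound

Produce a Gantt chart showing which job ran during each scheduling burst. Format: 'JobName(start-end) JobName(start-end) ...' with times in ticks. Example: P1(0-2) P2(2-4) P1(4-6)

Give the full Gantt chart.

Answer: P1(0-3) P2(3-6) P3(6-7) P4(7-10) P5(10-13) P1(13-16) P3(16-17) P1(17-20) P3(20-21) P3(21-22) P3(22-23) P3(23-24) P3(24-25) P3(25-26) P3(26-27) P2(27-30) P4(30-33) P5(33-39) P5(39-43)

Derivation:
t=0-3: P1@Q0 runs 3, rem=6, I/O yield, promote→Q0. Q0=[P2,P3,P4,P5,P1] Q1=[] Q2=[]
t=3-6: P2@Q0 runs 3, rem=3, quantum used, demote→Q1. Q0=[P3,P4,P5,P1] Q1=[P2] Q2=[]
t=6-7: P3@Q0 runs 1, rem=8, I/O yield, promote→Q0. Q0=[P4,P5,P1,P3] Q1=[P2] Q2=[]
t=7-10: P4@Q0 runs 3, rem=3, quantum used, demote→Q1. Q0=[P5,P1,P3] Q1=[P2,P4] Q2=[]
t=10-13: P5@Q0 runs 3, rem=10, quantum used, demote→Q1. Q0=[P1,P3] Q1=[P2,P4,P5] Q2=[]
t=13-16: P1@Q0 runs 3, rem=3, I/O yield, promote→Q0. Q0=[P3,P1] Q1=[P2,P4,P5] Q2=[]
t=16-17: P3@Q0 runs 1, rem=7, I/O yield, promote→Q0. Q0=[P1,P3] Q1=[P2,P4,P5] Q2=[]
t=17-20: P1@Q0 runs 3, rem=0, completes. Q0=[P3] Q1=[P2,P4,P5] Q2=[]
t=20-21: P3@Q0 runs 1, rem=6, I/O yield, promote→Q0. Q0=[P3] Q1=[P2,P4,P5] Q2=[]
t=21-22: P3@Q0 runs 1, rem=5, I/O yield, promote→Q0. Q0=[P3] Q1=[P2,P4,P5] Q2=[]
t=22-23: P3@Q0 runs 1, rem=4, I/O yield, promote→Q0. Q0=[P3] Q1=[P2,P4,P5] Q2=[]
t=23-24: P3@Q0 runs 1, rem=3, I/O yield, promote→Q0. Q0=[P3] Q1=[P2,P4,P5] Q2=[]
t=24-25: P3@Q0 runs 1, rem=2, I/O yield, promote→Q0. Q0=[P3] Q1=[P2,P4,P5] Q2=[]
t=25-26: P3@Q0 runs 1, rem=1, I/O yield, promote→Q0. Q0=[P3] Q1=[P2,P4,P5] Q2=[]
t=26-27: P3@Q0 runs 1, rem=0, completes. Q0=[] Q1=[P2,P4,P5] Q2=[]
t=27-30: P2@Q1 runs 3, rem=0, completes. Q0=[] Q1=[P4,P5] Q2=[]
t=30-33: P4@Q1 runs 3, rem=0, completes. Q0=[] Q1=[P5] Q2=[]
t=33-39: P5@Q1 runs 6, rem=4, quantum used, demote→Q2. Q0=[] Q1=[] Q2=[P5]
t=39-43: P5@Q2 runs 4, rem=0, completes. Q0=[] Q1=[] Q2=[]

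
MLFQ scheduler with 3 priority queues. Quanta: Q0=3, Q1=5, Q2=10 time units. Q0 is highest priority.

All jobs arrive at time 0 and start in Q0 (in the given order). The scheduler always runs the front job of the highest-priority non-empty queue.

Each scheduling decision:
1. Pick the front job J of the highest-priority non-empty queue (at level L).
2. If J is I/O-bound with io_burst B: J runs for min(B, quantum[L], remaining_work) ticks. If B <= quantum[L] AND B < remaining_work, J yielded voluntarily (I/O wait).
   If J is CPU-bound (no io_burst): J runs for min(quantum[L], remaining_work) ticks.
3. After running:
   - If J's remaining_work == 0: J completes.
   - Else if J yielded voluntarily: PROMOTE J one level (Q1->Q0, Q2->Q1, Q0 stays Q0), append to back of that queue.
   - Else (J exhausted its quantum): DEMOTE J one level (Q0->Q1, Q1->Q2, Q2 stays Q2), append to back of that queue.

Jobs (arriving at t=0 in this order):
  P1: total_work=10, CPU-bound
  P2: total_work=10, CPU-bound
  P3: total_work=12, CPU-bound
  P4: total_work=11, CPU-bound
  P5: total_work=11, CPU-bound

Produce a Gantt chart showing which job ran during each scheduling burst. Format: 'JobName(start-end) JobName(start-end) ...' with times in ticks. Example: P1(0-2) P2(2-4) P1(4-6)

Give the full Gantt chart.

t=0-3: P1@Q0 runs 3, rem=7, quantum used, demote→Q1. Q0=[P2,P3,P4,P5] Q1=[P1] Q2=[]
t=3-6: P2@Q0 runs 3, rem=7, quantum used, demote→Q1. Q0=[P3,P4,P5] Q1=[P1,P2] Q2=[]
t=6-9: P3@Q0 runs 3, rem=9, quantum used, demote→Q1. Q0=[P4,P5] Q1=[P1,P2,P3] Q2=[]
t=9-12: P4@Q0 runs 3, rem=8, quantum used, demote→Q1. Q0=[P5] Q1=[P1,P2,P3,P4] Q2=[]
t=12-15: P5@Q0 runs 3, rem=8, quantum used, demote→Q1. Q0=[] Q1=[P1,P2,P3,P4,P5] Q2=[]
t=15-20: P1@Q1 runs 5, rem=2, quantum used, demote→Q2. Q0=[] Q1=[P2,P3,P4,P5] Q2=[P1]
t=20-25: P2@Q1 runs 5, rem=2, quantum used, demote→Q2. Q0=[] Q1=[P3,P4,P5] Q2=[P1,P2]
t=25-30: P3@Q1 runs 5, rem=4, quantum used, demote→Q2. Q0=[] Q1=[P4,P5] Q2=[P1,P2,P3]
t=30-35: P4@Q1 runs 5, rem=3, quantum used, demote→Q2. Q0=[] Q1=[P5] Q2=[P1,P2,P3,P4]
t=35-40: P5@Q1 runs 5, rem=3, quantum used, demote→Q2. Q0=[] Q1=[] Q2=[P1,P2,P3,P4,P5]
t=40-42: P1@Q2 runs 2, rem=0, completes. Q0=[] Q1=[] Q2=[P2,P3,P4,P5]
t=42-44: P2@Q2 runs 2, rem=0, completes. Q0=[] Q1=[] Q2=[P3,P4,P5]
t=44-48: P3@Q2 runs 4, rem=0, completes. Q0=[] Q1=[] Q2=[P4,P5]
t=48-51: P4@Q2 runs 3, rem=0, completes. Q0=[] Q1=[] Q2=[P5]
t=51-54: P5@Q2 runs 3, rem=0, completes. Q0=[] Q1=[] Q2=[]

Answer: P1(0-3) P2(3-6) P3(6-9) P4(9-12) P5(12-15) P1(15-20) P2(20-25) P3(25-30) P4(30-35) P5(35-40) P1(40-42) P2(42-44) P3(44-48) P4(48-51) P5(51-54)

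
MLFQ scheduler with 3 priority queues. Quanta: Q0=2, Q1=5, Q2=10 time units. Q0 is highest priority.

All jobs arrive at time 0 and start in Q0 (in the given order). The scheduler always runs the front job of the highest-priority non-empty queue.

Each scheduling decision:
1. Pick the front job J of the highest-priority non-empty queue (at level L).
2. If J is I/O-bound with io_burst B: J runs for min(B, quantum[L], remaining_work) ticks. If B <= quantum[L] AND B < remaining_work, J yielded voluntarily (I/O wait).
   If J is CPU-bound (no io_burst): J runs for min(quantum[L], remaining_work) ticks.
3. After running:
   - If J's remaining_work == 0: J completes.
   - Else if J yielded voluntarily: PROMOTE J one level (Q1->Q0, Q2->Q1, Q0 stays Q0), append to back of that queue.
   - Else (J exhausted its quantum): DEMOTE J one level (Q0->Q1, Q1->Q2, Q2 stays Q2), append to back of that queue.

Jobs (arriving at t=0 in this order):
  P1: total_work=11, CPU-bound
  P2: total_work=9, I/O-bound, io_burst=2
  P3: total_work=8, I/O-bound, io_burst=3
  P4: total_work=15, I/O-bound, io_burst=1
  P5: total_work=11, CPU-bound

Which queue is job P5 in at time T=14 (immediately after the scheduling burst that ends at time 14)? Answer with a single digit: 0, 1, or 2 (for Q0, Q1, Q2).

t=0-2: P1@Q0 runs 2, rem=9, quantum used, demote→Q1. Q0=[P2,P3,P4,P5] Q1=[P1] Q2=[]
t=2-4: P2@Q0 runs 2, rem=7, I/O yield, promote→Q0. Q0=[P3,P4,P5,P2] Q1=[P1] Q2=[]
t=4-6: P3@Q0 runs 2, rem=6, quantum used, demote→Q1. Q0=[P4,P5,P2] Q1=[P1,P3] Q2=[]
t=6-7: P4@Q0 runs 1, rem=14, I/O yield, promote→Q0. Q0=[P5,P2,P4] Q1=[P1,P3] Q2=[]
t=7-9: P5@Q0 runs 2, rem=9, quantum used, demote→Q1. Q0=[P2,P4] Q1=[P1,P3,P5] Q2=[]
t=9-11: P2@Q0 runs 2, rem=5, I/O yield, promote→Q0. Q0=[P4,P2] Q1=[P1,P3,P5] Q2=[]
t=11-12: P4@Q0 runs 1, rem=13, I/O yield, promote→Q0. Q0=[P2,P4] Q1=[P1,P3,P5] Q2=[]
t=12-14: P2@Q0 runs 2, rem=3, I/O yield, promote→Q0. Q0=[P4,P2] Q1=[P1,P3,P5] Q2=[]
t=14-15: P4@Q0 runs 1, rem=12, I/O yield, promote→Q0. Q0=[P2,P4] Q1=[P1,P3,P5] Q2=[]
t=15-17: P2@Q0 runs 2, rem=1, I/O yield, promote→Q0. Q0=[P4,P2] Q1=[P1,P3,P5] Q2=[]
t=17-18: P4@Q0 runs 1, rem=11, I/O yield, promote→Q0. Q0=[P2,P4] Q1=[P1,P3,P5] Q2=[]
t=18-19: P2@Q0 runs 1, rem=0, completes. Q0=[P4] Q1=[P1,P3,P5] Q2=[]
t=19-20: P4@Q0 runs 1, rem=10, I/O yield, promote→Q0. Q0=[P4] Q1=[P1,P3,P5] Q2=[]
t=20-21: P4@Q0 runs 1, rem=9, I/O yield, promote→Q0. Q0=[P4] Q1=[P1,P3,P5] Q2=[]
t=21-22: P4@Q0 runs 1, rem=8, I/O yield, promote→Q0. Q0=[P4] Q1=[P1,P3,P5] Q2=[]
t=22-23: P4@Q0 runs 1, rem=7, I/O yield, promote→Q0. Q0=[P4] Q1=[P1,P3,P5] Q2=[]
t=23-24: P4@Q0 runs 1, rem=6, I/O yield, promote→Q0. Q0=[P4] Q1=[P1,P3,P5] Q2=[]
t=24-25: P4@Q0 runs 1, rem=5, I/O yield, promote→Q0. Q0=[P4] Q1=[P1,P3,P5] Q2=[]
t=25-26: P4@Q0 runs 1, rem=4, I/O yield, promote→Q0. Q0=[P4] Q1=[P1,P3,P5] Q2=[]
t=26-27: P4@Q0 runs 1, rem=3, I/O yield, promote→Q0. Q0=[P4] Q1=[P1,P3,P5] Q2=[]
t=27-28: P4@Q0 runs 1, rem=2, I/O yield, promote→Q0. Q0=[P4] Q1=[P1,P3,P5] Q2=[]
t=28-29: P4@Q0 runs 1, rem=1, I/O yield, promote→Q0. Q0=[P4] Q1=[P1,P3,P5] Q2=[]
t=29-30: P4@Q0 runs 1, rem=0, completes. Q0=[] Q1=[P1,P3,P5] Q2=[]
t=30-35: P1@Q1 runs 5, rem=4, quantum used, demote→Q2. Q0=[] Q1=[P3,P5] Q2=[P1]
t=35-38: P3@Q1 runs 3, rem=3, I/O yield, promote→Q0. Q0=[P3] Q1=[P5] Q2=[P1]
t=38-40: P3@Q0 runs 2, rem=1, quantum used, demote→Q1. Q0=[] Q1=[P5,P3] Q2=[P1]
t=40-45: P5@Q1 runs 5, rem=4, quantum used, demote→Q2. Q0=[] Q1=[P3] Q2=[P1,P5]
t=45-46: P3@Q1 runs 1, rem=0, completes. Q0=[] Q1=[] Q2=[P1,P5]
t=46-50: P1@Q2 runs 4, rem=0, completes. Q0=[] Q1=[] Q2=[P5]
t=50-54: P5@Q2 runs 4, rem=0, completes. Q0=[] Q1=[] Q2=[]

Answer: 1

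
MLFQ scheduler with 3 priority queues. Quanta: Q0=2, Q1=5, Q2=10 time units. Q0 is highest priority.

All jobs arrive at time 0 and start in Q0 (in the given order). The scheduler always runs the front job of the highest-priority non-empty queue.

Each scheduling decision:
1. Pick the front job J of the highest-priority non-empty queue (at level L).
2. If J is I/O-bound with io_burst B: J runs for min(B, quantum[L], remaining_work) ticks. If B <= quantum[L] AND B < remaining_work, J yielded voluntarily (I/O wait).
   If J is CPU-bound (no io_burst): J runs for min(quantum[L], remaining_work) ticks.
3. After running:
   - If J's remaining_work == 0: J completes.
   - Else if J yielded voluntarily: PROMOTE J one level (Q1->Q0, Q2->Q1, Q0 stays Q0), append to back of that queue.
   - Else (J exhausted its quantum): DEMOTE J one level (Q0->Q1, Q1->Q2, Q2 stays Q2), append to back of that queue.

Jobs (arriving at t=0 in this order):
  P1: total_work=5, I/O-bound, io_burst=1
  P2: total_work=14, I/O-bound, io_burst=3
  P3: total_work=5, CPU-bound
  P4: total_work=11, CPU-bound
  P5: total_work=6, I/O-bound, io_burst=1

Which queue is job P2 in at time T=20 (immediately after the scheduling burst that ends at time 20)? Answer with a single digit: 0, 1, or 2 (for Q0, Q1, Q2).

t=0-1: P1@Q0 runs 1, rem=4, I/O yield, promote→Q0. Q0=[P2,P3,P4,P5,P1] Q1=[] Q2=[]
t=1-3: P2@Q0 runs 2, rem=12, quantum used, demote→Q1. Q0=[P3,P4,P5,P1] Q1=[P2] Q2=[]
t=3-5: P3@Q0 runs 2, rem=3, quantum used, demote→Q1. Q0=[P4,P5,P1] Q1=[P2,P3] Q2=[]
t=5-7: P4@Q0 runs 2, rem=9, quantum used, demote→Q1. Q0=[P5,P1] Q1=[P2,P3,P4] Q2=[]
t=7-8: P5@Q0 runs 1, rem=5, I/O yield, promote→Q0. Q0=[P1,P5] Q1=[P2,P3,P4] Q2=[]
t=8-9: P1@Q0 runs 1, rem=3, I/O yield, promote→Q0. Q0=[P5,P1] Q1=[P2,P3,P4] Q2=[]
t=9-10: P5@Q0 runs 1, rem=4, I/O yield, promote→Q0. Q0=[P1,P5] Q1=[P2,P3,P4] Q2=[]
t=10-11: P1@Q0 runs 1, rem=2, I/O yield, promote→Q0. Q0=[P5,P1] Q1=[P2,P3,P4] Q2=[]
t=11-12: P5@Q0 runs 1, rem=3, I/O yield, promote→Q0. Q0=[P1,P5] Q1=[P2,P3,P4] Q2=[]
t=12-13: P1@Q0 runs 1, rem=1, I/O yield, promote→Q0. Q0=[P5,P1] Q1=[P2,P3,P4] Q2=[]
t=13-14: P5@Q0 runs 1, rem=2, I/O yield, promote→Q0. Q0=[P1,P5] Q1=[P2,P3,P4] Q2=[]
t=14-15: P1@Q0 runs 1, rem=0, completes. Q0=[P5] Q1=[P2,P3,P4] Q2=[]
t=15-16: P5@Q0 runs 1, rem=1, I/O yield, promote→Q0. Q0=[P5] Q1=[P2,P3,P4] Q2=[]
t=16-17: P5@Q0 runs 1, rem=0, completes. Q0=[] Q1=[P2,P3,P4] Q2=[]
t=17-20: P2@Q1 runs 3, rem=9, I/O yield, promote→Q0. Q0=[P2] Q1=[P3,P4] Q2=[]
t=20-22: P2@Q0 runs 2, rem=7, quantum used, demote→Q1. Q0=[] Q1=[P3,P4,P2] Q2=[]
t=22-25: P3@Q1 runs 3, rem=0, completes. Q0=[] Q1=[P4,P2] Q2=[]
t=25-30: P4@Q1 runs 5, rem=4, quantum used, demote→Q2. Q0=[] Q1=[P2] Q2=[P4]
t=30-33: P2@Q1 runs 3, rem=4, I/O yield, promote→Q0. Q0=[P2] Q1=[] Q2=[P4]
t=33-35: P2@Q0 runs 2, rem=2, quantum used, demote→Q1. Q0=[] Q1=[P2] Q2=[P4]
t=35-37: P2@Q1 runs 2, rem=0, completes. Q0=[] Q1=[] Q2=[P4]
t=37-41: P4@Q2 runs 4, rem=0, completes. Q0=[] Q1=[] Q2=[]

Answer: 0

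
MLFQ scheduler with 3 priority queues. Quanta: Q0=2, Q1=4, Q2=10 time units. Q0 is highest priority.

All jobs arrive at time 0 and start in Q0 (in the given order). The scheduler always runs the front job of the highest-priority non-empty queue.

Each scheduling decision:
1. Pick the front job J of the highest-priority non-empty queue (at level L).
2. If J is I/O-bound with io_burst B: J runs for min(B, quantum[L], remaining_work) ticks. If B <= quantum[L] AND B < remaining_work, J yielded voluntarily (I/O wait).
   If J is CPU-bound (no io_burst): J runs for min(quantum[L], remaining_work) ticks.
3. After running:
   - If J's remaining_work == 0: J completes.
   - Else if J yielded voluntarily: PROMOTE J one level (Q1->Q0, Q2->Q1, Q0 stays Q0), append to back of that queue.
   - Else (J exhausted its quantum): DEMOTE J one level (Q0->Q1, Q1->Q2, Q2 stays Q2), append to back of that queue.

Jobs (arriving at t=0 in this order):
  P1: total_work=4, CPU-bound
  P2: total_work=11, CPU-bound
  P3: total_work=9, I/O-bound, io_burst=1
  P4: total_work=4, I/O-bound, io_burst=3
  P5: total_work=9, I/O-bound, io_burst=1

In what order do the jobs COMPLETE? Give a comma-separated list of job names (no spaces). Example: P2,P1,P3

Answer: P3,P5,P1,P4,P2

Derivation:
t=0-2: P1@Q0 runs 2, rem=2, quantum used, demote→Q1. Q0=[P2,P3,P4,P5] Q1=[P1] Q2=[]
t=2-4: P2@Q0 runs 2, rem=9, quantum used, demote→Q1. Q0=[P3,P4,P5] Q1=[P1,P2] Q2=[]
t=4-5: P3@Q0 runs 1, rem=8, I/O yield, promote→Q0. Q0=[P4,P5,P3] Q1=[P1,P2] Q2=[]
t=5-7: P4@Q0 runs 2, rem=2, quantum used, demote→Q1. Q0=[P5,P3] Q1=[P1,P2,P4] Q2=[]
t=7-8: P5@Q0 runs 1, rem=8, I/O yield, promote→Q0. Q0=[P3,P5] Q1=[P1,P2,P4] Q2=[]
t=8-9: P3@Q0 runs 1, rem=7, I/O yield, promote→Q0. Q0=[P5,P3] Q1=[P1,P2,P4] Q2=[]
t=9-10: P5@Q0 runs 1, rem=7, I/O yield, promote→Q0. Q0=[P3,P5] Q1=[P1,P2,P4] Q2=[]
t=10-11: P3@Q0 runs 1, rem=6, I/O yield, promote→Q0. Q0=[P5,P3] Q1=[P1,P2,P4] Q2=[]
t=11-12: P5@Q0 runs 1, rem=6, I/O yield, promote→Q0. Q0=[P3,P5] Q1=[P1,P2,P4] Q2=[]
t=12-13: P3@Q0 runs 1, rem=5, I/O yield, promote→Q0. Q0=[P5,P3] Q1=[P1,P2,P4] Q2=[]
t=13-14: P5@Q0 runs 1, rem=5, I/O yield, promote→Q0. Q0=[P3,P5] Q1=[P1,P2,P4] Q2=[]
t=14-15: P3@Q0 runs 1, rem=4, I/O yield, promote→Q0. Q0=[P5,P3] Q1=[P1,P2,P4] Q2=[]
t=15-16: P5@Q0 runs 1, rem=4, I/O yield, promote→Q0. Q0=[P3,P5] Q1=[P1,P2,P4] Q2=[]
t=16-17: P3@Q0 runs 1, rem=3, I/O yield, promote→Q0. Q0=[P5,P3] Q1=[P1,P2,P4] Q2=[]
t=17-18: P5@Q0 runs 1, rem=3, I/O yield, promote→Q0. Q0=[P3,P5] Q1=[P1,P2,P4] Q2=[]
t=18-19: P3@Q0 runs 1, rem=2, I/O yield, promote→Q0. Q0=[P5,P3] Q1=[P1,P2,P4] Q2=[]
t=19-20: P5@Q0 runs 1, rem=2, I/O yield, promote→Q0. Q0=[P3,P5] Q1=[P1,P2,P4] Q2=[]
t=20-21: P3@Q0 runs 1, rem=1, I/O yield, promote→Q0. Q0=[P5,P3] Q1=[P1,P2,P4] Q2=[]
t=21-22: P5@Q0 runs 1, rem=1, I/O yield, promote→Q0. Q0=[P3,P5] Q1=[P1,P2,P4] Q2=[]
t=22-23: P3@Q0 runs 1, rem=0, completes. Q0=[P5] Q1=[P1,P2,P4] Q2=[]
t=23-24: P5@Q0 runs 1, rem=0, completes. Q0=[] Q1=[P1,P2,P4] Q2=[]
t=24-26: P1@Q1 runs 2, rem=0, completes. Q0=[] Q1=[P2,P4] Q2=[]
t=26-30: P2@Q1 runs 4, rem=5, quantum used, demote→Q2. Q0=[] Q1=[P4] Q2=[P2]
t=30-32: P4@Q1 runs 2, rem=0, completes. Q0=[] Q1=[] Q2=[P2]
t=32-37: P2@Q2 runs 5, rem=0, completes. Q0=[] Q1=[] Q2=[]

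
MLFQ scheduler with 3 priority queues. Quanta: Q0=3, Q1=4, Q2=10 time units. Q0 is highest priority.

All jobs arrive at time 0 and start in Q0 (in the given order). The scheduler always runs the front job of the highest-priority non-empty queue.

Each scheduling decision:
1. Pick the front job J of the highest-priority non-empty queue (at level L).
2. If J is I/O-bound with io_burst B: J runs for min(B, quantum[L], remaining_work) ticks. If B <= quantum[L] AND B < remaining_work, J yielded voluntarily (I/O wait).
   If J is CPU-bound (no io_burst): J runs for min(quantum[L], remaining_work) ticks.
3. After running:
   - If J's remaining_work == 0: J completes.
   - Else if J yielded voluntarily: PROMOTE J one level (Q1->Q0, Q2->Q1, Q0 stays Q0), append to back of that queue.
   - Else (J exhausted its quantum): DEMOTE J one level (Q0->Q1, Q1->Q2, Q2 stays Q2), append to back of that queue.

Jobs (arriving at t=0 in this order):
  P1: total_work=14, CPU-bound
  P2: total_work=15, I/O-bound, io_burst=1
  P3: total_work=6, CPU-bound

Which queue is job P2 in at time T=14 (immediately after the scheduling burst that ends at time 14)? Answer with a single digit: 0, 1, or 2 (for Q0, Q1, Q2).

t=0-3: P1@Q0 runs 3, rem=11, quantum used, demote→Q1. Q0=[P2,P3] Q1=[P1] Q2=[]
t=3-4: P2@Q0 runs 1, rem=14, I/O yield, promote→Q0. Q0=[P3,P2] Q1=[P1] Q2=[]
t=4-7: P3@Q0 runs 3, rem=3, quantum used, demote→Q1. Q0=[P2] Q1=[P1,P3] Q2=[]
t=7-8: P2@Q0 runs 1, rem=13, I/O yield, promote→Q0. Q0=[P2] Q1=[P1,P3] Q2=[]
t=8-9: P2@Q0 runs 1, rem=12, I/O yield, promote→Q0. Q0=[P2] Q1=[P1,P3] Q2=[]
t=9-10: P2@Q0 runs 1, rem=11, I/O yield, promote→Q0. Q0=[P2] Q1=[P1,P3] Q2=[]
t=10-11: P2@Q0 runs 1, rem=10, I/O yield, promote→Q0. Q0=[P2] Q1=[P1,P3] Q2=[]
t=11-12: P2@Q0 runs 1, rem=9, I/O yield, promote→Q0. Q0=[P2] Q1=[P1,P3] Q2=[]
t=12-13: P2@Q0 runs 1, rem=8, I/O yield, promote→Q0. Q0=[P2] Q1=[P1,P3] Q2=[]
t=13-14: P2@Q0 runs 1, rem=7, I/O yield, promote→Q0. Q0=[P2] Q1=[P1,P3] Q2=[]
t=14-15: P2@Q0 runs 1, rem=6, I/O yield, promote→Q0. Q0=[P2] Q1=[P1,P3] Q2=[]
t=15-16: P2@Q0 runs 1, rem=5, I/O yield, promote→Q0. Q0=[P2] Q1=[P1,P3] Q2=[]
t=16-17: P2@Q0 runs 1, rem=4, I/O yield, promote→Q0. Q0=[P2] Q1=[P1,P3] Q2=[]
t=17-18: P2@Q0 runs 1, rem=3, I/O yield, promote→Q0. Q0=[P2] Q1=[P1,P3] Q2=[]
t=18-19: P2@Q0 runs 1, rem=2, I/O yield, promote→Q0. Q0=[P2] Q1=[P1,P3] Q2=[]
t=19-20: P2@Q0 runs 1, rem=1, I/O yield, promote→Q0. Q0=[P2] Q1=[P1,P3] Q2=[]
t=20-21: P2@Q0 runs 1, rem=0, completes. Q0=[] Q1=[P1,P3] Q2=[]
t=21-25: P1@Q1 runs 4, rem=7, quantum used, demote→Q2. Q0=[] Q1=[P3] Q2=[P1]
t=25-28: P3@Q1 runs 3, rem=0, completes. Q0=[] Q1=[] Q2=[P1]
t=28-35: P1@Q2 runs 7, rem=0, completes. Q0=[] Q1=[] Q2=[]

Answer: 0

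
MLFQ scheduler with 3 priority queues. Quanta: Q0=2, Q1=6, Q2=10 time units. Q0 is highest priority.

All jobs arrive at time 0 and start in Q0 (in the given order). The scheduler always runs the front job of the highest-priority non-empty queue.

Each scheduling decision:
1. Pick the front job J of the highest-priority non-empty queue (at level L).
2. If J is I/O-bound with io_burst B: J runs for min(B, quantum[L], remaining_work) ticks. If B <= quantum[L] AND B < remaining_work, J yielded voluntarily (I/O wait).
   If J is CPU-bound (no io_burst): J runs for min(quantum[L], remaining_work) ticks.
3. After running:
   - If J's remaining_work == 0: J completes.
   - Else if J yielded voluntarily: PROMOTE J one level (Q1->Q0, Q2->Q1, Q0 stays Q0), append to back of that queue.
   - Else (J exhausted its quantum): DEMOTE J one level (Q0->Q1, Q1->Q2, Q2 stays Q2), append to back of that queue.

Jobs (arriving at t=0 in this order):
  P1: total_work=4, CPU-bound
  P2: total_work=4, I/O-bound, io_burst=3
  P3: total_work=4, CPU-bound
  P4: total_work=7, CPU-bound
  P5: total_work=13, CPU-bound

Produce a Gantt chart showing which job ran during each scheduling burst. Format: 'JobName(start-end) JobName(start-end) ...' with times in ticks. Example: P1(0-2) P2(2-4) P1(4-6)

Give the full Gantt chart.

t=0-2: P1@Q0 runs 2, rem=2, quantum used, demote→Q1. Q0=[P2,P3,P4,P5] Q1=[P1] Q2=[]
t=2-4: P2@Q0 runs 2, rem=2, quantum used, demote→Q1. Q0=[P3,P4,P5] Q1=[P1,P2] Q2=[]
t=4-6: P3@Q0 runs 2, rem=2, quantum used, demote→Q1. Q0=[P4,P5] Q1=[P1,P2,P3] Q2=[]
t=6-8: P4@Q0 runs 2, rem=5, quantum used, demote→Q1. Q0=[P5] Q1=[P1,P2,P3,P4] Q2=[]
t=8-10: P5@Q0 runs 2, rem=11, quantum used, demote→Q1. Q0=[] Q1=[P1,P2,P3,P4,P5] Q2=[]
t=10-12: P1@Q1 runs 2, rem=0, completes. Q0=[] Q1=[P2,P3,P4,P5] Q2=[]
t=12-14: P2@Q1 runs 2, rem=0, completes. Q0=[] Q1=[P3,P4,P5] Q2=[]
t=14-16: P3@Q1 runs 2, rem=0, completes. Q0=[] Q1=[P4,P5] Q2=[]
t=16-21: P4@Q1 runs 5, rem=0, completes. Q0=[] Q1=[P5] Q2=[]
t=21-27: P5@Q1 runs 6, rem=5, quantum used, demote→Q2. Q0=[] Q1=[] Q2=[P5]
t=27-32: P5@Q2 runs 5, rem=0, completes. Q0=[] Q1=[] Q2=[]

Answer: P1(0-2) P2(2-4) P3(4-6) P4(6-8) P5(8-10) P1(10-12) P2(12-14) P3(14-16) P4(16-21) P5(21-27) P5(27-32)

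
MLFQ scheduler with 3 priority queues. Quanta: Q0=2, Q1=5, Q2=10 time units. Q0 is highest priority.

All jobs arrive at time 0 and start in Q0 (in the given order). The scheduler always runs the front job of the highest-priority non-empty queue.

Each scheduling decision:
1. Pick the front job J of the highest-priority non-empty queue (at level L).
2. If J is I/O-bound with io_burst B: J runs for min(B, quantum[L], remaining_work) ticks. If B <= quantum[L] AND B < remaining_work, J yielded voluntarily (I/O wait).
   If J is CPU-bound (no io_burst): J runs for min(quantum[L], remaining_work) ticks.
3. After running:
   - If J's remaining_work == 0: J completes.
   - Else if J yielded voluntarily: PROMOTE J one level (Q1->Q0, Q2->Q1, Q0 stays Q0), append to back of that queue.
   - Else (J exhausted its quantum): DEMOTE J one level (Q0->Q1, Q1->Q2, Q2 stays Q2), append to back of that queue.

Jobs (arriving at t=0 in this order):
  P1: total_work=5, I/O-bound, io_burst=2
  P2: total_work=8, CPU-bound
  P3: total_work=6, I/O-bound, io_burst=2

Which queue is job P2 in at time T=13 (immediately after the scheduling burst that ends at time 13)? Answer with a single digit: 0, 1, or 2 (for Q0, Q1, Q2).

t=0-2: P1@Q0 runs 2, rem=3, I/O yield, promote→Q0. Q0=[P2,P3,P1] Q1=[] Q2=[]
t=2-4: P2@Q0 runs 2, rem=6, quantum used, demote→Q1. Q0=[P3,P1] Q1=[P2] Q2=[]
t=4-6: P3@Q0 runs 2, rem=4, I/O yield, promote→Q0. Q0=[P1,P3] Q1=[P2] Q2=[]
t=6-8: P1@Q0 runs 2, rem=1, I/O yield, promote→Q0. Q0=[P3,P1] Q1=[P2] Q2=[]
t=8-10: P3@Q0 runs 2, rem=2, I/O yield, promote→Q0. Q0=[P1,P3] Q1=[P2] Q2=[]
t=10-11: P1@Q0 runs 1, rem=0, completes. Q0=[P3] Q1=[P2] Q2=[]
t=11-13: P3@Q0 runs 2, rem=0, completes. Q0=[] Q1=[P2] Q2=[]
t=13-18: P2@Q1 runs 5, rem=1, quantum used, demote→Q2. Q0=[] Q1=[] Q2=[P2]
t=18-19: P2@Q2 runs 1, rem=0, completes. Q0=[] Q1=[] Q2=[]

Answer: 1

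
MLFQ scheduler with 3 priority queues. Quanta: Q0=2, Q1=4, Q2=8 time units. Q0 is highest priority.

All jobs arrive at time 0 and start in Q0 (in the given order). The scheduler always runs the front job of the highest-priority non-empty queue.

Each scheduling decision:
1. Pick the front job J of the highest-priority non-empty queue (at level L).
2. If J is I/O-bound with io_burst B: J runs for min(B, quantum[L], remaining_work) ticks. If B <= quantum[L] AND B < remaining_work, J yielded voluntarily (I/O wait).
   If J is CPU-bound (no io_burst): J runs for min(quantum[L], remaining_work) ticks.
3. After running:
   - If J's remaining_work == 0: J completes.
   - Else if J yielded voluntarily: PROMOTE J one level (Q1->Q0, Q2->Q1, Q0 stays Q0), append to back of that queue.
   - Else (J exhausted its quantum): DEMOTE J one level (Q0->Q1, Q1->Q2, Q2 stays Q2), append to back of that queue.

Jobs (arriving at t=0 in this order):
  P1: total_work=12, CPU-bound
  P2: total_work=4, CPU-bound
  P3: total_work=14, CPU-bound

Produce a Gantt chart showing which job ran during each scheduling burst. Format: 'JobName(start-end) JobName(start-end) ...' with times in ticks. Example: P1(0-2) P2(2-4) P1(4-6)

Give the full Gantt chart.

Answer: P1(0-2) P2(2-4) P3(4-6) P1(6-10) P2(10-12) P3(12-16) P1(16-22) P3(22-30)

Derivation:
t=0-2: P1@Q0 runs 2, rem=10, quantum used, demote→Q1. Q0=[P2,P3] Q1=[P1] Q2=[]
t=2-4: P2@Q0 runs 2, rem=2, quantum used, demote→Q1. Q0=[P3] Q1=[P1,P2] Q2=[]
t=4-6: P3@Q0 runs 2, rem=12, quantum used, demote→Q1. Q0=[] Q1=[P1,P2,P3] Q2=[]
t=6-10: P1@Q1 runs 4, rem=6, quantum used, demote→Q2. Q0=[] Q1=[P2,P3] Q2=[P1]
t=10-12: P2@Q1 runs 2, rem=0, completes. Q0=[] Q1=[P3] Q2=[P1]
t=12-16: P3@Q1 runs 4, rem=8, quantum used, demote→Q2. Q0=[] Q1=[] Q2=[P1,P3]
t=16-22: P1@Q2 runs 6, rem=0, completes. Q0=[] Q1=[] Q2=[P3]
t=22-30: P3@Q2 runs 8, rem=0, completes. Q0=[] Q1=[] Q2=[]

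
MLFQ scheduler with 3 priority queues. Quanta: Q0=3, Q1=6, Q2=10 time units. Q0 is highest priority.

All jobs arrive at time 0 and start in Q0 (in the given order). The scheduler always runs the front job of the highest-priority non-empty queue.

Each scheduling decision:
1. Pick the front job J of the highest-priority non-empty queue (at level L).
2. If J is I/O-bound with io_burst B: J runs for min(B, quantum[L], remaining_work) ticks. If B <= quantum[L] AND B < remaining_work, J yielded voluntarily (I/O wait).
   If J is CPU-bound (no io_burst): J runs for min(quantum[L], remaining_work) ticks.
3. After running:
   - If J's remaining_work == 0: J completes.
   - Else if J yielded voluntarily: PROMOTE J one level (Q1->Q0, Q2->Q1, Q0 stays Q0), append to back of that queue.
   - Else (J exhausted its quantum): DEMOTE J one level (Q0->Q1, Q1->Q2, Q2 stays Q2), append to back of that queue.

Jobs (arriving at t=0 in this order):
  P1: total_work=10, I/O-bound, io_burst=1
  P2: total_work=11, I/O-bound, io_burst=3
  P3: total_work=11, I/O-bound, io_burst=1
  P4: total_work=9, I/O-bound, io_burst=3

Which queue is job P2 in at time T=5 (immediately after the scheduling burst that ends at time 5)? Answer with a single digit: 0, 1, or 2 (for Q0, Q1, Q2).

Answer: 0

Derivation:
t=0-1: P1@Q0 runs 1, rem=9, I/O yield, promote→Q0. Q0=[P2,P3,P4,P1] Q1=[] Q2=[]
t=1-4: P2@Q0 runs 3, rem=8, I/O yield, promote→Q0. Q0=[P3,P4,P1,P2] Q1=[] Q2=[]
t=4-5: P3@Q0 runs 1, rem=10, I/O yield, promote→Q0. Q0=[P4,P1,P2,P3] Q1=[] Q2=[]
t=5-8: P4@Q0 runs 3, rem=6, I/O yield, promote→Q0. Q0=[P1,P2,P3,P4] Q1=[] Q2=[]
t=8-9: P1@Q0 runs 1, rem=8, I/O yield, promote→Q0. Q0=[P2,P3,P4,P1] Q1=[] Q2=[]
t=9-12: P2@Q0 runs 3, rem=5, I/O yield, promote→Q0. Q0=[P3,P4,P1,P2] Q1=[] Q2=[]
t=12-13: P3@Q0 runs 1, rem=9, I/O yield, promote→Q0. Q0=[P4,P1,P2,P3] Q1=[] Q2=[]
t=13-16: P4@Q0 runs 3, rem=3, I/O yield, promote→Q0. Q0=[P1,P2,P3,P4] Q1=[] Q2=[]
t=16-17: P1@Q0 runs 1, rem=7, I/O yield, promote→Q0. Q0=[P2,P3,P4,P1] Q1=[] Q2=[]
t=17-20: P2@Q0 runs 3, rem=2, I/O yield, promote→Q0. Q0=[P3,P4,P1,P2] Q1=[] Q2=[]
t=20-21: P3@Q0 runs 1, rem=8, I/O yield, promote→Q0. Q0=[P4,P1,P2,P3] Q1=[] Q2=[]
t=21-24: P4@Q0 runs 3, rem=0, completes. Q0=[P1,P2,P3] Q1=[] Q2=[]
t=24-25: P1@Q0 runs 1, rem=6, I/O yield, promote→Q0. Q0=[P2,P3,P1] Q1=[] Q2=[]
t=25-27: P2@Q0 runs 2, rem=0, completes. Q0=[P3,P1] Q1=[] Q2=[]
t=27-28: P3@Q0 runs 1, rem=7, I/O yield, promote→Q0. Q0=[P1,P3] Q1=[] Q2=[]
t=28-29: P1@Q0 runs 1, rem=5, I/O yield, promote→Q0. Q0=[P3,P1] Q1=[] Q2=[]
t=29-30: P3@Q0 runs 1, rem=6, I/O yield, promote→Q0. Q0=[P1,P3] Q1=[] Q2=[]
t=30-31: P1@Q0 runs 1, rem=4, I/O yield, promote→Q0. Q0=[P3,P1] Q1=[] Q2=[]
t=31-32: P3@Q0 runs 1, rem=5, I/O yield, promote→Q0. Q0=[P1,P3] Q1=[] Q2=[]
t=32-33: P1@Q0 runs 1, rem=3, I/O yield, promote→Q0. Q0=[P3,P1] Q1=[] Q2=[]
t=33-34: P3@Q0 runs 1, rem=4, I/O yield, promote→Q0. Q0=[P1,P3] Q1=[] Q2=[]
t=34-35: P1@Q0 runs 1, rem=2, I/O yield, promote→Q0. Q0=[P3,P1] Q1=[] Q2=[]
t=35-36: P3@Q0 runs 1, rem=3, I/O yield, promote→Q0. Q0=[P1,P3] Q1=[] Q2=[]
t=36-37: P1@Q0 runs 1, rem=1, I/O yield, promote→Q0. Q0=[P3,P1] Q1=[] Q2=[]
t=37-38: P3@Q0 runs 1, rem=2, I/O yield, promote→Q0. Q0=[P1,P3] Q1=[] Q2=[]
t=38-39: P1@Q0 runs 1, rem=0, completes. Q0=[P3] Q1=[] Q2=[]
t=39-40: P3@Q0 runs 1, rem=1, I/O yield, promote→Q0. Q0=[P3] Q1=[] Q2=[]
t=40-41: P3@Q0 runs 1, rem=0, completes. Q0=[] Q1=[] Q2=[]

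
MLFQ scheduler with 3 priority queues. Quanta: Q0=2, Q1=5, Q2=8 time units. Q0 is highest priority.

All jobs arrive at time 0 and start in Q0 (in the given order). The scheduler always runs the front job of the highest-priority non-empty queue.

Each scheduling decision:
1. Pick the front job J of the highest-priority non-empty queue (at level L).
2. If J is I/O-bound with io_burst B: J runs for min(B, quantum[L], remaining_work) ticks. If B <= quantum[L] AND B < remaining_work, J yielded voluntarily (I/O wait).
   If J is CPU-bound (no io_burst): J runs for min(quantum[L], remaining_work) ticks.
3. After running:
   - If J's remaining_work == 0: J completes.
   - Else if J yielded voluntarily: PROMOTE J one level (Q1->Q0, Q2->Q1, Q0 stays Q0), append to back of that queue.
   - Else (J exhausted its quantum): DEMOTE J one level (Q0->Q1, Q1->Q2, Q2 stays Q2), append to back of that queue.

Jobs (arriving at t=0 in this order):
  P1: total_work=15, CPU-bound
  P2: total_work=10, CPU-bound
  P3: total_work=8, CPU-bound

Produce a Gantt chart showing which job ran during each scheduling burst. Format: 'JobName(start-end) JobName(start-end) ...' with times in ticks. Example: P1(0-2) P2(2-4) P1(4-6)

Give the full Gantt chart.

t=0-2: P1@Q0 runs 2, rem=13, quantum used, demote→Q1. Q0=[P2,P3] Q1=[P1] Q2=[]
t=2-4: P2@Q0 runs 2, rem=8, quantum used, demote→Q1. Q0=[P3] Q1=[P1,P2] Q2=[]
t=4-6: P3@Q0 runs 2, rem=6, quantum used, demote→Q1. Q0=[] Q1=[P1,P2,P3] Q2=[]
t=6-11: P1@Q1 runs 5, rem=8, quantum used, demote→Q2. Q0=[] Q1=[P2,P3] Q2=[P1]
t=11-16: P2@Q1 runs 5, rem=3, quantum used, demote→Q2. Q0=[] Q1=[P3] Q2=[P1,P2]
t=16-21: P3@Q1 runs 5, rem=1, quantum used, demote→Q2. Q0=[] Q1=[] Q2=[P1,P2,P3]
t=21-29: P1@Q2 runs 8, rem=0, completes. Q0=[] Q1=[] Q2=[P2,P3]
t=29-32: P2@Q2 runs 3, rem=0, completes. Q0=[] Q1=[] Q2=[P3]
t=32-33: P3@Q2 runs 1, rem=0, completes. Q0=[] Q1=[] Q2=[]

Answer: P1(0-2) P2(2-4) P3(4-6) P1(6-11) P2(11-16) P3(16-21) P1(21-29) P2(29-32) P3(32-33)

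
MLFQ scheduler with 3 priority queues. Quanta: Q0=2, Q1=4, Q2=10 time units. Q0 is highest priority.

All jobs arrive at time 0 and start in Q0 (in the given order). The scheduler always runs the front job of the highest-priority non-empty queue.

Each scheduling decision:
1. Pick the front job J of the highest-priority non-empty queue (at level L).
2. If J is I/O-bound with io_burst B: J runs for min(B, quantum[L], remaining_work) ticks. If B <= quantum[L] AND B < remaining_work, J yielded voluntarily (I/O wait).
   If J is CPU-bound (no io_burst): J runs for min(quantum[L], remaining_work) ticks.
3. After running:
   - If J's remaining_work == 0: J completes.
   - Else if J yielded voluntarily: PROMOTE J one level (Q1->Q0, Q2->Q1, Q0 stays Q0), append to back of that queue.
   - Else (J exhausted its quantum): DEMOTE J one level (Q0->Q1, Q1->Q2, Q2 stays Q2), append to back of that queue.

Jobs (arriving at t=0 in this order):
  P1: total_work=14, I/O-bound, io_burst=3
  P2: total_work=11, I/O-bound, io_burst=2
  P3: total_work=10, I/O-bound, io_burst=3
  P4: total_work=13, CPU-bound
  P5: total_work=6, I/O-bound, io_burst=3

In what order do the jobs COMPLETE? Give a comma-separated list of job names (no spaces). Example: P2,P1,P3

Answer: P2,P5,P3,P1,P4

Derivation:
t=0-2: P1@Q0 runs 2, rem=12, quantum used, demote→Q1. Q0=[P2,P3,P4,P5] Q1=[P1] Q2=[]
t=2-4: P2@Q0 runs 2, rem=9, I/O yield, promote→Q0. Q0=[P3,P4,P5,P2] Q1=[P1] Q2=[]
t=4-6: P3@Q0 runs 2, rem=8, quantum used, demote→Q1. Q0=[P4,P5,P2] Q1=[P1,P3] Q2=[]
t=6-8: P4@Q0 runs 2, rem=11, quantum used, demote→Q1. Q0=[P5,P2] Q1=[P1,P3,P4] Q2=[]
t=8-10: P5@Q0 runs 2, rem=4, quantum used, demote→Q1. Q0=[P2] Q1=[P1,P3,P4,P5] Q2=[]
t=10-12: P2@Q0 runs 2, rem=7, I/O yield, promote→Q0. Q0=[P2] Q1=[P1,P3,P4,P5] Q2=[]
t=12-14: P2@Q0 runs 2, rem=5, I/O yield, promote→Q0. Q0=[P2] Q1=[P1,P3,P4,P5] Q2=[]
t=14-16: P2@Q0 runs 2, rem=3, I/O yield, promote→Q0. Q0=[P2] Q1=[P1,P3,P4,P5] Q2=[]
t=16-18: P2@Q0 runs 2, rem=1, I/O yield, promote→Q0. Q0=[P2] Q1=[P1,P3,P4,P5] Q2=[]
t=18-19: P2@Q0 runs 1, rem=0, completes. Q0=[] Q1=[P1,P3,P4,P5] Q2=[]
t=19-22: P1@Q1 runs 3, rem=9, I/O yield, promote→Q0. Q0=[P1] Q1=[P3,P4,P5] Q2=[]
t=22-24: P1@Q0 runs 2, rem=7, quantum used, demote→Q1. Q0=[] Q1=[P3,P4,P5,P1] Q2=[]
t=24-27: P3@Q1 runs 3, rem=5, I/O yield, promote→Q0. Q0=[P3] Q1=[P4,P5,P1] Q2=[]
t=27-29: P3@Q0 runs 2, rem=3, quantum used, demote→Q1. Q0=[] Q1=[P4,P5,P1,P3] Q2=[]
t=29-33: P4@Q1 runs 4, rem=7, quantum used, demote→Q2. Q0=[] Q1=[P5,P1,P3] Q2=[P4]
t=33-36: P5@Q1 runs 3, rem=1, I/O yield, promote→Q0. Q0=[P5] Q1=[P1,P3] Q2=[P4]
t=36-37: P5@Q0 runs 1, rem=0, completes. Q0=[] Q1=[P1,P3] Q2=[P4]
t=37-40: P1@Q1 runs 3, rem=4, I/O yield, promote→Q0. Q0=[P1] Q1=[P3] Q2=[P4]
t=40-42: P1@Q0 runs 2, rem=2, quantum used, demote→Q1. Q0=[] Q1=[P3,P1] Q2=[P4]
t=42-45: P3@Q1 runs 3, rem=0, completes. Q0=[] Q1=[P1] Q2=[P4]
t=45-47: P1@Q1 runs 2, rem=0, completes. Q0=[] Q1=[] Q2=[P4]
t=47-54: P4@Q2 runs 7, rem=0, completes. Q0=[] Q1=[] Q2=[]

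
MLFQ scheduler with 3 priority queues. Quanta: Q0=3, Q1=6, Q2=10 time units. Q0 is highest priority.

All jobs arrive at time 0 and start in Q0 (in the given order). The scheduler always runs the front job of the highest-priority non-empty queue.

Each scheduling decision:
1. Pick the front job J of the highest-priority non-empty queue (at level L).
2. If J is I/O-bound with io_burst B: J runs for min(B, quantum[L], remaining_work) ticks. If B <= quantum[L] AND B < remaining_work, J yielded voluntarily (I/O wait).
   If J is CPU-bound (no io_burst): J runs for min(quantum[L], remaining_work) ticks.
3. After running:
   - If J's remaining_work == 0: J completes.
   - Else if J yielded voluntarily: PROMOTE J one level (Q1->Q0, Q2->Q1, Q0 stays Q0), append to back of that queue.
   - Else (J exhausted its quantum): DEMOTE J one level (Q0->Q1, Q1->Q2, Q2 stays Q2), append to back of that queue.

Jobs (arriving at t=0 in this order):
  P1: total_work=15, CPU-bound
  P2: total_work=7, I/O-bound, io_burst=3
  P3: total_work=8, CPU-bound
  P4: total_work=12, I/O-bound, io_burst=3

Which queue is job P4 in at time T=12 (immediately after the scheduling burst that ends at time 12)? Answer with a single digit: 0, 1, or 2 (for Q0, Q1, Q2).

Answer: 0

Derivation:
t=0-3: P1@Q0 runs 3, rem=12, quantum used, demote→Q1. Q0=[P2,P3,P4] Q1=[P1] Q2=[]
t=3-6: P2@Q0 runs 3, rem=4, I/O yield, promote→Q0. Q0=[P3,P4,P2] Q1=[P1] Q2=[]
t=6-9: P3@Q0 runs 3, rem=5, quantum used, demote→Q1. Q0=[P4,P2] Q1=[P1,P3] Q2=[]
t=9-12: P4@Q0 runs 3, rem=9, I/O yield, promote→Q0. Q0=[P2,P4] Q1=[P1,P3] Q2=[]
t=12-15: P2@Q0 runs 3, rem=1, I/O yield, promote→Q0. Q0=[P4,P2] Q1=[P1,P3] Q2=[]
t=15-18: P4@Q0 runs 3, rem=6, I/O yield, promote→Q0. Q0=[P2,P4] Q1=[P1,P3] Q2=[]
t=18-19: P2@Q0 runs 1, rem=0, completes. Q0=[P4] Q1=[P1,P3] Q2=[]
t=19-22: P4@Q0 runs 3, rem=3, I/O yield, promote→Q0. Q0=[P4] Q1=[P1,P3] Q2=[]
t=22-25: P4@Q0 runs 3, rem=0, completes. Q0=[] Q1=[P1,P3] Q2=[]
t=25-31: P1@Q1 runs 6, rem=6, quantum used, demote→Q2. Q0=[] Q1=[P3] Q2=[P1]
t=31-36: P3@Q1 runs 5, rem=0, completes. Q0=[] Q1=[] Q2=[P1]
t=36-42: P1@Q2 runs 6, rem=0, completes. Q0=[] Q1=[] Q2=[]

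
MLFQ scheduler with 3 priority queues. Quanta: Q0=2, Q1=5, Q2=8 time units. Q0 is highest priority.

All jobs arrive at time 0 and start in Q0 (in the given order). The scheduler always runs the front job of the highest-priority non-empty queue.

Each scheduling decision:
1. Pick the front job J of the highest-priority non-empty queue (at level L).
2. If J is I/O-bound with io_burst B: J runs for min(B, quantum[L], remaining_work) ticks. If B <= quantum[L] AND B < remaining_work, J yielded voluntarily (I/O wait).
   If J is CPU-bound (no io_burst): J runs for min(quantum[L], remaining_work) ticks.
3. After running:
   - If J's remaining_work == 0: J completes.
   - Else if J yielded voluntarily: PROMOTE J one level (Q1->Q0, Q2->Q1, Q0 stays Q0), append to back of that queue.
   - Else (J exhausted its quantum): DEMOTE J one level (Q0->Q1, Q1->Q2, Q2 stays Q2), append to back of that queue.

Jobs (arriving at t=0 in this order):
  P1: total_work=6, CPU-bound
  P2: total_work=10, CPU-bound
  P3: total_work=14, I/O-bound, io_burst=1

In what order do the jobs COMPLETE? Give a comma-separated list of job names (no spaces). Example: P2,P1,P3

t=0-2: P1@Q0 runs 2, rem=4, quantum used, demote→Q1. Q0=[P2,P3] Q1=[P1] Q2=[]
t=2-4: P2@Q0 runs 2, rem=8, quantum used, demote→Q1. Q0=[P3] Q1=[P1,P2] Q2=[]
t=4-5: P3@Q0 runs 1, rem=13, I/O yield, promote→Q0. Q0=[P3] Q1=[P1,P2] Q2=[]
t=5-6: P3@Q0 runs 1, rem=12, I/O yield, promote→Q0. Q0=[P3] Q1=[P1,P2] Q2=[]
t=6-7: P3@Q0 runs 1, rem=11, I/O yield, promote→Q0. Q0=[P3] Q1=[P1,P2] Q2=[]
t=7-8: P3@Q0 runs 1, rem=10, I/O yield, promote→Q0. Q0=[P3] Q1=[P1,P2] Q2=[]
t=8-9: P3@Q0 runs 1, rem=9, I/O yield, promote→Q0. Q0=[P3] Q1=[P1,P2] Q2=[]
t=9-10: P3@Q0 runs 1, rem=8, I/O yield, promote→Q0. Q0=[P3] Q1=[P1,P2] Q2=[]
t=10-11: P3@Q0 runs 1, rem=7, I/O yield, promote→Q0. Q0=[P3] Q1=[P1,P2] Q2=[]
t=11-12: P3@Q0 runs 1, rem=6, I/O yield, promote→Q0. Q0=[P3] Q1=[P1,P2] Q2=[]
t=12-13: P3@Q0 runs 1, rem=5, I/O yield, promote→Q0. Q0=[P3] Q1=[P1,P2] Q2=[]
t=13-14: P3@Q0 runs 1, rem=4, I/O yield, promote→Q0. Q0=[P3] Q1=[P1,P2] Q2=[]
t=14-15: P3@Q0 runs 1, rem=3, I/O yield, promote→Q0. Q0=[P3] Q1=[P1,P2] Q2=[]
t=15-16: P3@Q0 runs 1, rem=2, I/O yield, promote→Q0. Q0=[P3] Q1=[P1,P2] Q2=[]
t=16-17: P3@Q0 runs 1, rem=1, I/O yield, promote→Q0. Q0=[P3] Q1=[P1,P2] Q2=[]
t=17-18: P3@Q0 runs 1, rem=0, completes. Q0=[] Q1=[P1,P2] Q2=[]
t=18-22: P1@Q1 runs 4, rem=0, completes. Q0=[] Q1=[P2] Q2=[]
t=22-27: P2@Q1 runs 5, rem=3, quantum used, demote→Q2. Q0=[] Q1=[] Q2=[P2]
t=27-30: P2@Q2 runs 3, rem=0, completes. Q0=[] Q1=[] Q2=[]

Answer: P3,P1,P2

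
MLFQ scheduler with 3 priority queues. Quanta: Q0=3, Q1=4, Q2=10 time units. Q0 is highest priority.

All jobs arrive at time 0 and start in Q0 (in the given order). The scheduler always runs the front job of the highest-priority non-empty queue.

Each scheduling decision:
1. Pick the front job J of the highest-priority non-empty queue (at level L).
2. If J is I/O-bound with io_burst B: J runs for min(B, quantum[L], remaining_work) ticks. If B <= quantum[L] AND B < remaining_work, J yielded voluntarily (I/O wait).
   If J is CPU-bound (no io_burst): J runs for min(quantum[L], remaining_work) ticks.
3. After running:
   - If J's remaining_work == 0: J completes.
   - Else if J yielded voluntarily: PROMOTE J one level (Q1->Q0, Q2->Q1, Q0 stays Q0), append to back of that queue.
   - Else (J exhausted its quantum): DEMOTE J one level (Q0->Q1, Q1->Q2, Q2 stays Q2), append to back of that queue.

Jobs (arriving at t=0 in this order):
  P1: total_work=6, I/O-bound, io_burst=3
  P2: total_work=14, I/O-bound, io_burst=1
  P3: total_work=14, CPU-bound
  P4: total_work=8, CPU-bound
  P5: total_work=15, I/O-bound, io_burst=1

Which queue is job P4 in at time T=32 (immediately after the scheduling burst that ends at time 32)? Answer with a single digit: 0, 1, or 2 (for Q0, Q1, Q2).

Answer: 1

Derivation:
t=0-3: P1@Q0 runs 3, rem=3, I/O yield, promote→Q0. Q0=[P2,P3,P4,P5,P1] Q1=[] Q2=[]
t=3-4: P2@Q0 runs 1, rem=13, I/O yield, promote→Q0. Q0=[P3,P4,P5,P1,P2] Q1=[] Q2=[]
t=4-7: P3@Q0 runs 3, rem=11, quantum used, demote→Q1. Q0=[P4,P5,P1,P2] Q1=[P3] Q2=[]
t=7-10: P4@Q0 runs 3, rem=5, quantum used, demote→Q1. Q0=[P5,P1,P2] Q1=[P3,P4] Q2=[]
t=10-11: P5@Q0 runs 1, rem=14, I/O yield, promote→Q0. Q0=[P1,P2,P5] Q1=[P3,P4] Q2=[]
t=11-14: P1@Q0 runs 3, rem=0, completes. Q0=[P2,P5] Q1=[P3,P4] Q2=[]
t=14-15: P2@Q0 runs 1, rem=12, I/O yield, promote→Q0. Q0=[P5,P2] Q1=[P3,P4] Q2=[]
t=15-16: P5@Q0 runs 1, rem=13, I/O yield, promote→Q0. Q0=[P2,P5] Q1=[P3,P4] Q2=[]
t=16-17: P2@Q0 runs 1, rem=11, I/O yield, promote→Q0. Q0=[P5,P2] Q1=[P3,P4] Q2=[]
t=17-18: P5@Q0 runs 1, rem=12, I/O yield, promote→Q0. Q0=[P2,P5] Q1=[P3,P4] Q2=[]
t=18-19: P2@Q0 runs 1, rem=10, I/O yield, promote→Q0. Q0=[P5,P2] Q1=[P3,P4] Q2=[]
t=19-20: P5@Q0 runs 1, rem=11, I/O yield, promote→Q0. Q0=[P2,P5] Q1=[P3,P4] Q2=[]
t=20-21: P2@Q0 runs 1, rem=9, I/O yield, promote→Q0. Q0=[P5,P2] Q1=[P3,P4] Q2=[]
t=21-22: P5@Q0 runs 1, rem=10, I/O yield, promote→Q0. Q0=[P2,P5] Q1=[P3,P4] Q2=[]
t=22-23: P2@Q0 runs 1, rem=8, I/O yield, promote→Q0. Q0=[P5,P2] Q1=[P3,P4] Q2=[]
t=23-24: P5@Q0 runs 1, rem=9, I/O yield, promote→Q0. Q0=[P2,P5] Q1=[P3,P4] Q2=[]
t=24-25: P2@Q0 runs 1, rem=7, I/O yield, promote→Q0. Q0=[P5,P2] Q1=[P3,P4] Q2=[]
t=25-26: P5@Q0 runs 1, rem=8, I/O yield, promote→Q0. Q0=[P2,P5] Q1=[P3,P4] Q2=[]
t=26-27: P2@Q0 runs 1, rem=6, I/O yield, promote→Q0. Q0=[P5,P2] Q1=[P3,P4] Q2=[]
t=27-28: P5@Q0 runs 1, rem=7, I/O yield, promote→Q0. Q0=[P2,P5] Q1=[P3,P4] Q2=[]
t=28-29: P2@Q0 runs 1, rem=5, I/O yield, promote→Q0. Q0=[P5,P2] Q1=[P3,P4] Q2=[]
t=29-30: P5@Q0 runs 1, rem=6, I/O yield, promote→Q0. Q0=[P2,P5] Q1=[P3,P4] Q2=[]
t=30-31: P2@Q0 runs 1, rem=4, I/O yield, promote→Q0. Q0=[P5,P2] Q1=[P3,P4] Q2=[]
t=31-32: P5@Q0 runs 1, rem=5, I/O yield, promote→Q0. Q0=[P2,P5] Q1=[P3,P4] Q2=[]
t=32-33: P2@Q0 runs 1, rem=3, I/O yield, promote→Q0. Q0=[P5,P2] Q1=[P3,P4] Q2=[]
t=33-34: P5@Q0 runs 1, rem=4, I/O yield, promote→Q0. Q0=[P2,P5] Q1=[P3,P4] Q2=[]
t=34-35: P2@Q0 runs 1, rem=2, I/O yield, promote→Q0. Q0=[P5,P2] Q1=[P3,P4] Q2=[]
t=35-36: P5@Q0 runs 1, rem=3, I/O yield, promote→Q0. Q0=[P2,P5] Q1=[P3,P4] Q2=[]
t=36-37: P2@Q0 runs 1, rem=1, I/O yield, promote→Q0. Q0=[P5,P2] Q1=[P3,P4] Q2=[]
t=37-38: P5@Q0 runs 1, rem=2, I/O yield, promote→Q0. Q0=[P2,P5] Q1=[P3,P4] Q2=[]
t=38-39: P2@Q0 runs 1, rem=0, completes. Q0=[P5] Q1=[P3,P4] Q2=[]
t=39-40: P5@Q0 runs 1, rem=1, I/O yield, promote→Q0. Q0=[P5] Q1=[P3,P4] Q2=[]
t=40-41: P5@Q0 runs 1, rem=0, completes. Q0=[] Q1=[P3,P4] Q2=[]
t=41-45: P3@Q1 runs 4, rem=7, quantum used, demote→Q2. Q0=[] Q1=[P4] Q2=[P3]
t=45-49: P4@Q1 runs 4, rem=1, quantum used, demote→Q2. Q0=[] Q1=[] Q2=[P3,P4]
t=49-56: P3@Q2 runs 7, rem=0, completes. Q0=[] Q1=[] Q2=[P4]
t=56-57: P4@Q2 runs 1, rem=0, completes. Q0=[] Q1=[] Q2=[]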